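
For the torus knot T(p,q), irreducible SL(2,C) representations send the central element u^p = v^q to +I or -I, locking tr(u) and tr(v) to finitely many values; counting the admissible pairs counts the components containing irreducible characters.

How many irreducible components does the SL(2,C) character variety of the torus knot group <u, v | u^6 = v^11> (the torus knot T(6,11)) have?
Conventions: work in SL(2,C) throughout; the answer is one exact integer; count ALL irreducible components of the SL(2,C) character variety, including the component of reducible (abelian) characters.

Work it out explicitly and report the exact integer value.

26

Gamma = < u, v | u^6 = v^11 > (torus knot T(6,11)); the central element u^6 = v^11 acts as +I or -I in any irreducible SL(2,C) representation.
So on each irreducible component the traces are pinned: tr(u) = 2*cos(pi*alpha/6) with 1 <= alpha <= 5, tr(v) = 2*cos(pi*beta/11) with 1 <= beta <= 10.
u^6 = (-1)^alpha I and v^11 = (-1)^beta I must agree, so alpha and beta have equal parity.
count pairs: odd alpha (3 choices) x odd beta (5), plus even alpha (2) x even beta (5): 3*5 + 2*5 = 25.
Total: 25 irreducible-character components + 1 reducible (abelian) component = 26.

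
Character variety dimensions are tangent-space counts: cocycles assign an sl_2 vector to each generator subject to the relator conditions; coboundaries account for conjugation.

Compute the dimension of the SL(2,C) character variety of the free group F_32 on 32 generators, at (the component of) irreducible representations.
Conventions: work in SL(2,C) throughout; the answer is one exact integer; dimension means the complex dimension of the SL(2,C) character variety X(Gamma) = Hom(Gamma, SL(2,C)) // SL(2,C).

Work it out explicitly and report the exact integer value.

Here Gamma is free of rank 32 — no relator constrains a cocycle.
A cocycle picks one sl_2 vector per generator freely, giving dim Z^1 = 3*32 = 96.
At an irreducible rho the centralizer of the image in sl_2 is 0, so the coboundary map sl_2 -> Z^1 is injective: dim B^1 = 3.
dim H^1 = 96 - 3 = 93, which is dim X.

93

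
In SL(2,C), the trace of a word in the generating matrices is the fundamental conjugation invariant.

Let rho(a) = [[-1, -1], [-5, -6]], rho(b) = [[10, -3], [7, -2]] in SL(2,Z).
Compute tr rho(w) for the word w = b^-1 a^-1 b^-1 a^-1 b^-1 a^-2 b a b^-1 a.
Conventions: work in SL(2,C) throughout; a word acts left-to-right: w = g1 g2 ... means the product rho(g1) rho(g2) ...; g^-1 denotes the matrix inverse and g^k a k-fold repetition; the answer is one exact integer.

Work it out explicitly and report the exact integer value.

35173384

rho(b^-1) = [[-2, 3], [-7, 10]]
... * rho(a^-1) = [[-6, 1], [5, -1]]  ->  [[27, -5], [92, -17]]
... * rho(b^-1) = [[-2, 3], [-7, 10]]  ->  [[-19, 31], [-65, 106]]
... * rho(a^-1) = [[-6, 1], [5, -1]]  ->  [[269, -50], [920, -171]]
... * rho(b^-1) = [[-2, 3], [-7, 10]]  ->  [[-188, 307], [-643, 1050]]
... * rho(a^-1) = [[-6, 1], [5, -1]]  ->  [[2663, -495], [9108, -1693]]
... * rho(a^-1) = [[-6, 1], [5, -1]]  ->  [[-18453, 3158], [-63113, 10801]]
... * rho(b) = [[10, -3], [7, -2]]  ->  [[-162424, 49043], [-555523, 167737]]
... * rho(a) = [[-1, -1], [-5, -6]]  ->  [[-82791, -131834], [-283162, -450899]]
... * rho(b^-1) = [[-2, 3], [-7, 10]]  ->  [[1088420, -1566713], [3722617, -5358476]]
... * rho(a) = [[-1, -1], [-5, -6]]  ->  [[6745145, 8311858], [23069763, 28428239]]
tr = 6745145 + 28428239 = 35173384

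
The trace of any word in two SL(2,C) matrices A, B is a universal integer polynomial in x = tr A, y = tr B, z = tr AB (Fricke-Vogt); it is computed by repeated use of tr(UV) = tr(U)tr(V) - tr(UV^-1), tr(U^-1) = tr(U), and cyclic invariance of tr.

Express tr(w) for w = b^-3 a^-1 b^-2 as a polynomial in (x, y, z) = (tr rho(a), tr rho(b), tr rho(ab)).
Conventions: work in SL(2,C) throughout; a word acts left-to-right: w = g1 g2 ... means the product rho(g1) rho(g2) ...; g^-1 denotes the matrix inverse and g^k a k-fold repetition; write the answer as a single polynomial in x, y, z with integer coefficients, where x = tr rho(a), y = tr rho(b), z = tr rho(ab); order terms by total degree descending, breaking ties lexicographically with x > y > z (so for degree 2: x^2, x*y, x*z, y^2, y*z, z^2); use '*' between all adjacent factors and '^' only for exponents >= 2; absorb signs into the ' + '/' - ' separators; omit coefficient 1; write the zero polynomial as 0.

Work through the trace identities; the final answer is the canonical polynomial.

trace(a^-1) = trace(a) = x
trace(a^-1 b) = trace(b)*trace(a) - trace(b a)   [inverse elimination on a] = x*y - z
trace(a^-1 b^-1) = trace(a^-1)*trace(b) - trace(a^-1 b)   [inverse elimination on b] = z
trace(a^-1 b^-2) = trace(a^-1 b^-1)*trace(b) - trace(a^-1)   [inverse elimination on b] = y*z - x
trace(b^-3 a^-1) = trace(a^-1 b^-2)*trace(b) - trace(a^-1 b^-1)   [inverse elimination on b] = y^2*z - x*y - z
trace(a^-1 b^-4) = trace(b^-3 a^-1)*trace(b) - trace(b^-3 a^-1 b)   [inverse elimination on b] = y^3*z - x*y^2 - 2*y*z + x
trace(b^-3 a^-1 b^-2) = trace(a^-1 b^-4)*trace(b) - trace(a^-1 b^-3)   [inverse elimination on b] = y^4*z - x*y^3 - 3*y^2*z + 2*x*y + z

y^4*z - x*y^3 - 3*y^2*z + 2*x*y + z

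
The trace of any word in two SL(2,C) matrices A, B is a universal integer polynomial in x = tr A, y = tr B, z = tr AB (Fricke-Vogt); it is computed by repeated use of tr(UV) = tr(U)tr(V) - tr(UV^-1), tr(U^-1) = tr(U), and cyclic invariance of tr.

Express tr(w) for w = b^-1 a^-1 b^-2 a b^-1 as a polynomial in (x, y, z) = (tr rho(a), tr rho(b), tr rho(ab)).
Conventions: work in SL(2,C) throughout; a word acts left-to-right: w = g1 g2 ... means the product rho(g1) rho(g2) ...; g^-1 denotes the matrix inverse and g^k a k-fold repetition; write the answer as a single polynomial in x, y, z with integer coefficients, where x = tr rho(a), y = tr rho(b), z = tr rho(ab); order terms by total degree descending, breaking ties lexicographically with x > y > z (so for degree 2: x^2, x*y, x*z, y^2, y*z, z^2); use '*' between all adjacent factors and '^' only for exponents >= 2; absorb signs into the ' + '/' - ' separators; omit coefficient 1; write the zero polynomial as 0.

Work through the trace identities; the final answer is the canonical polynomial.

tr(b^-1) = tr(b) = y
reduce: tr(b^-2) = tr(b^-1) * tr(b) - tr(1) = y^2 - 2
so tr(b a b) = tr(b) * tr(a b) - tr(a) = y*z - x
so tr(b a b a) = tr(b a) * tr(b a) - tr(1)   [split at repeated b] = z^2 - 2
tr(a^-1 b a b) = tr(b a b) * tr(a) - tr(b a b a) = x*y*z - x^2 - z^2 + 2
reduce: tr(a^-1 b a b^-1) = tr(a^-1 b a) * tr(b) - tr(a^-1 b a b) = -x*y*z + x^2 + y^2 + z^2 - 2
reduce: tr(a b^-2 a^-1 b) = tr(a^-1 b a b^-1) * tr(b) - tr(a^-1 b a) = -x*y^2*z + x^2*y + y^3 + y*z^2 - 3*y
tr(b^-1 a b^-2 a^-1) = tr(a b^-2 a^-1) * tr(b) - tr(a b^-2 a^-1 b) = x*y^2*z - x^2*y - y*z^2 + y
so tr(b^-1 a^-1 b^-2 a b^-1) = tr(b^-1 a b^-2 a^-1) * tr(b) - tr(b^-1 a b^-2 a^-1 b) = x*y^3*z - x^2*y^2 - y^2*z^2 + 2

x*y^3*z - x^2*y^2 - y^2*z^2 + 2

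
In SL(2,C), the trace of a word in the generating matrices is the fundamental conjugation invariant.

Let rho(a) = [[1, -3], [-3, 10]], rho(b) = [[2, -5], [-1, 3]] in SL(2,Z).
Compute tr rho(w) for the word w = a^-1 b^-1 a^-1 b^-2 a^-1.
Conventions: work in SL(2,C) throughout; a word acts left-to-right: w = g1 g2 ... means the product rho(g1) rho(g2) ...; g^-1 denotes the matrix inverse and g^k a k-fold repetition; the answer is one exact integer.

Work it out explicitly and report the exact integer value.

130250

rho(a^-1) = [[10, 3], [3, 1]]
... * rho(b^-1) = [[3, 5], [1, 2]]  ->  [[33, 56], [10, 17]]
... * rho(a^-1) = [[10, 3], [3, 1]]  ->  [[498, 155], [151, 47]]
... * rho(b^-1) = [[3, 5], [1, 2]]  ->  [[1649, 2800], [500, 849]]
... * rho(b^-1) = [[3, 5], [1, 2]]  ->  [[7747, 13845], [2349, 4198]]
... * rho(a^-1) = [[10, 3], [3, 1]]  ->  [[119005, 37086], [36084, 11245]]
tr = 119005 + 11245 = 130250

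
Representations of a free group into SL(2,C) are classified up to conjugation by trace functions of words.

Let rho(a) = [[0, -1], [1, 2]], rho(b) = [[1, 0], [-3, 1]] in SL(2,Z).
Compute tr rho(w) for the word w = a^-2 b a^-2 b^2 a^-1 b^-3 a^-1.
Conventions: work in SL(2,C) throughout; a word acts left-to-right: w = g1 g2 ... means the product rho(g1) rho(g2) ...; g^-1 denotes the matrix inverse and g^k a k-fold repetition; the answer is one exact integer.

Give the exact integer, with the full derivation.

rho(a^-1) = [[2, 1], [-1, 0]]
... * rho(a^-1) = [[2, 1], [-1, 0]]  ->  [[3, 2], [-2, -1]]
... * rho(b) = [[1, 0], [-3, 1]]  ->  [[-3, 2], [1, -1]]
... * rho(a^-1) = [[2, 1], [-1, 0]]  ->  [[-8, -3], [3, 1]]
... * rho(a^-1) = [[2, 1], [-1, 0]]  ->  [[-13, -8], [5, 3]]
... * rho(b) = [[1, 0], [-3, 1]]  ->  [[11, -8], [-4, 3]]
... * rho(b) = [[1, 0], [-3, 1]]  ->  [[35, -8], [-13, 3]]
... * rho(a^-1) = [[2, 1], [-1, 0]]  ->  [[78, 35], [-29, -13]]
... * rho(b^-1) = [[1, 0], [3, 1]]  ->  [[183, 35], [-68, -13]]
... * rho(b^-1) = [[1, 0], [3, 1]]  ->  [[288, 35], [-107, -13]]
... * rho(b^-1) = [[1, 0], [3, 1]]  ->  [[393, 35], [-146, -13]]
... * rho(a^-1) = [[2, 1], [-1, 0]]  ->  [[751, 393], [-279, -146]]
tr = 751 + -146 = 605

605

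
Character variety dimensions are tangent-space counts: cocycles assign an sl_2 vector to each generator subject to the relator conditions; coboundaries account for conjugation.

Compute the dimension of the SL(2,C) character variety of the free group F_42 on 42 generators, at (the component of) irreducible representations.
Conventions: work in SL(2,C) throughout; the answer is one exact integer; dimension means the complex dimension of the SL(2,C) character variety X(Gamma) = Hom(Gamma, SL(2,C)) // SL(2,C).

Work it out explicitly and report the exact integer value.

123

Here Gamma is free of rank 42 — no relator constrains a cocycle.
So Z^1 = (sl_2)^42 in full: dim Z^1 = 126.
At an irreducible rho the centralizer of the image in sl_2 is 0, so the coboundary map sl_2 -> Z^1 is injective: dim B^1 = 3.
Therefore dim X = 126 - 3 = 123.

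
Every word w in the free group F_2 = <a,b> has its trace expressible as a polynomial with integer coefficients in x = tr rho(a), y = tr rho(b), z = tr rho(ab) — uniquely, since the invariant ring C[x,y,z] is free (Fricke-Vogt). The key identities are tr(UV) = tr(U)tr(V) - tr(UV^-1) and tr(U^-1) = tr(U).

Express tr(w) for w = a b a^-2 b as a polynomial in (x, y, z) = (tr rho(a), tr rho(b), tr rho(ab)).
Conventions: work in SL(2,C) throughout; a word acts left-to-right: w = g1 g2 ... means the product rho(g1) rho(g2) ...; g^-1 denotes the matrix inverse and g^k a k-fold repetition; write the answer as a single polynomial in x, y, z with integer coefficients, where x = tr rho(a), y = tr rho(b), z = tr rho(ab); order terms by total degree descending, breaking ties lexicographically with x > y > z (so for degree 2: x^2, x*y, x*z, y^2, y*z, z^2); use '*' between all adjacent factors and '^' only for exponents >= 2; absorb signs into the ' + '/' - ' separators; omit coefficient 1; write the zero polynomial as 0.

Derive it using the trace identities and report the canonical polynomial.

tr(b a b) = tr(b) tr(a b) - tr(a)   [square of b] = y*z - x
and tr(b a b a) = tr(b a) tr(b a) - tr(1)   [split at a repeated b] = z^2 - 2
and tr(a^-1 b a b) = tr(b a b) tr(a) - tr(b a b a)   [inverse elimination on a] = x*y*z - x^2 - z^2 + 2
next, tr(a b a^-2 b) = tr(a^-1 b a b) tr(a) - tr(a^-1 b a b a)   [inverse elimination on a] = x^2*y*z - x^3 - x*z^2 - y*z + 3*x

x^2*y*z - x^3 - x*z^2 - y*z + 3*x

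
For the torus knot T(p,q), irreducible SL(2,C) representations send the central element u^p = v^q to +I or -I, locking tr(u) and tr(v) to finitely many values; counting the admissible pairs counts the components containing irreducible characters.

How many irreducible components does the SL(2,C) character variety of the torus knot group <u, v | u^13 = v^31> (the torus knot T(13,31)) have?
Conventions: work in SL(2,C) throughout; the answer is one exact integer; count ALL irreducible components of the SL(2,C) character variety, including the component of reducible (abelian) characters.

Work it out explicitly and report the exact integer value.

In the torus knot group T(13,31), u^13 = v^31 is central, so an irreducible representation sends it to +I or -I (Schur).
So on each irreducible component the traces are pinned: tr(u) = 2*cos(pi*alpha/13) with 1 <= alpha <= 12, tr(v) = 2*cos(pi*beta/31) with 1 <= beta <= 30.
u^13 = (-1)^alpha I and v^31 = (-1)^beta I must agree, so alpha and beta have equal parity.
Enumerate parity-matched pairs: 6*15 odd-odd plus 6*15 even-even gives 180.
That is 180 components of irreducible characters, and with the reducible (abelian) component the total is 181.

181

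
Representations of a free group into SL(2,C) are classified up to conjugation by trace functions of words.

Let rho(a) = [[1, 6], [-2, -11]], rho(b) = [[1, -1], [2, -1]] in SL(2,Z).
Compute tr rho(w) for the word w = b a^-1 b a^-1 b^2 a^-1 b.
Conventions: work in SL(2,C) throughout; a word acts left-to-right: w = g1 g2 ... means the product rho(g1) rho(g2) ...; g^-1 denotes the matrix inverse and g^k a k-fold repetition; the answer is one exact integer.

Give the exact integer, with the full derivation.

rho(b) = [[1, -1], [2, -1]]
... * rho(a^-1) = [[-11, -6], [2, 1]]  ->  [[-13, -7], [-24, -13]]
... * rho(b) = [[1, -1], [2, -1]]  ->  [[-27, 20], [-50, 37]]
... * rho(a^-1) = [[-11, -6], [2, 1]]  ->  [[337, 182], [624, 337]]
... * rho(b) = [[1, -1], [2, -1]]  ->  [[701, -519], [1298, -961]]
... * rho(b) = [[1, -1], [2, -1]]  ->  [[-337, -182], [-624, -337]]
... * rho(a^-1) = [[-11, -6], [2, 1]]  ->  [[3343, 1840], [6190, 3407]]
... * rho(b) = [[1, -1], [2, -1]]  ->  [[7023, -5183], [13004, -9597]]
tr = 7023 + -9597 = -2574

-2574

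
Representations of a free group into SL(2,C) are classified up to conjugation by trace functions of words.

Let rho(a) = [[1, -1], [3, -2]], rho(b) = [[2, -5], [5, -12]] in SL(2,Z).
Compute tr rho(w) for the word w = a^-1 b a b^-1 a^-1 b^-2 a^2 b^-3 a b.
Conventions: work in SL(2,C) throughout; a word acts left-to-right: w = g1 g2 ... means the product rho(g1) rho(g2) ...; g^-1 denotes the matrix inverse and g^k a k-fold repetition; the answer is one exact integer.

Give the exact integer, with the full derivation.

rho(a^-1) = [[-2, 1], [-3, 1]]
... * rho(b) = [[2, -5], [5, -12]]  ->  [[1, -2], [-1, 3]]
... * rho(a) = [[1, -1], [3, -2]]  ->  [[-5, 3], [8, -5]]
... * rho(b^-1) = [[-12, 5], [-5, 2]]  ->  [[45, -19], [-71, 30]]
... * rho(a^-1) = [[-2, 1], [-3, 1]]  ->  [[-33, 26], [52, -41]]
... * rho(b^-1) = [[-12, 5], [-5, 2]]  ->  [[266, -113], [-419, 178]]
... * rho(b^-1) = [[-12, 5], [-5, 2]]  ->  [[-2627, 1104], [4138, -1739]]
... * rho(a) = [[1, -1], [3, -2]]  ->  [[685, 419], [-1079, -660]]
... * rho(a) = [[1, -1], [3, -2]]  ->  [[1942, -1523], [-3059, 2399]]
... * rho(b^-1) = [[-12, 5], [-5, 2]]  ->  [[-15689, 6664], [24713, -10497]]
... * rho(b^-1) = [[-12, 5], [-5, 2]]  ->  [[154948, -65117], [-244071, 102571]]
... * rho(b^-1) = [[-12, 5], [-5, 2]]  ->  [[-1533791, 644506], [2415997, -1015213]]
... * rho(a) = [[1, -1], [3, -2]]  ->  [[399727, 244779], [-629642, -385571]]
... * rho(b) = [[2, -5], [5, -12]]  ->  [[2023349, -4935983], [-3187139, 7775062]]
tr = 2023349 + 7775062 = 9798411

9798411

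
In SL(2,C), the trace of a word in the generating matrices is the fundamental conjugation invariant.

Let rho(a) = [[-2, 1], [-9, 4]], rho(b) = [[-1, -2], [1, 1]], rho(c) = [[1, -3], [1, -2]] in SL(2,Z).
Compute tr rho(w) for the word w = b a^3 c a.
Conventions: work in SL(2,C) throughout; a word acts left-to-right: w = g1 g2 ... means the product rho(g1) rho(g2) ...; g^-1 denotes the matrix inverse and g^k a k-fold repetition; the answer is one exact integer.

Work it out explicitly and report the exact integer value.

rho(b) = [[-1, -2], [1, 1]]
... * rho(a) = [[-2, 1], [-9, 4]]  ->  [[20, -9], [-11, 5]]
... * rho(a) = [[-2, 1], [-9, 4]]  ->  [[41, -16], [-23, 9]]
... * rho(a) = [[-2, 1], [-9, 4]]  ->  [[62, -23], [-35, 13]]
... * rho(c) = [[1, -3], [1, -2]]  ->  [[39, -140], [-22, 79]]
... * rho(a) = [[-2, 1], [-9, 4]]  ->  [[1182, -521], [-667, 294]]
tr = 1182 + 294 = 1476

1476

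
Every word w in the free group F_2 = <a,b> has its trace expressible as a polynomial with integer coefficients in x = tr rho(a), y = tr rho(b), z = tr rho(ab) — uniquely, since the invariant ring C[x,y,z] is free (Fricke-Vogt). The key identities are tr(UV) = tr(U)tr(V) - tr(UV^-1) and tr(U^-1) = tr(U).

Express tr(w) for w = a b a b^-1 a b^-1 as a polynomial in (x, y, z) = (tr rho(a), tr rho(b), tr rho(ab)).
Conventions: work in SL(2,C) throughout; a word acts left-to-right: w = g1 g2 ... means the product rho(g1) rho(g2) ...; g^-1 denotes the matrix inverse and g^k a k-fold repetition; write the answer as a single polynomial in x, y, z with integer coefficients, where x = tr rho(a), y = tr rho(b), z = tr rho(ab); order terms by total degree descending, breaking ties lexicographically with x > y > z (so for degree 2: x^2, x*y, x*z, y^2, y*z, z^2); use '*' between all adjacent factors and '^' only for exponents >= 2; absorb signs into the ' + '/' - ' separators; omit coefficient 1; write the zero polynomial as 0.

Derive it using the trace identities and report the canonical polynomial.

trace(a b a) = trace(a) trace(b a) - trace(b)   [square of a] = x*z - y
next, trace(a^2 b a) = trace(a) trace(a b a) - trace(a b)   [square of a] = x^2*z - x*y - z
and trace(b a b a) = trace(b a) trace(b a) - trace(1)   [split at a repeated b] = z^2 - 2
and trace(b a b) = trace(b) trace(a b) - trace(a)   [square of b] = y*z - x
next, trace(a^2 b a b) = trace(a) trace(b a b a) - trace(b a b)   [square of a] = x*z^2 - y*z - x
trace(a b a b^-1 a) = trace(a^2 b a) trace(b) - trace(a^2 b a b)   [inverse elimination on b] = x^2*y*z - x*y^2 - x*z^2 + x
next, trace(a b a b a b) = trace(b a) trace(b a b a) - trace(b^-1 a^-1)   [split at a repeated b] = z^3 - 3*z
and trace(a b a b^-1 a b) = trace(a b a b a) trace(b) - trace(a b a b a b)   [inverse elimination on b] = x*y*z^2 - y^2*z - z^3 - x*y + 3*z
next, trace(a b a b^-1 a b^-1) = trace(a b a b^-1 a) trace(b) - trace(a b a b^-1 a b)   [inverse elimination on b] = x^2*y^2*z - x*y^3 - 2*x*y*z^2 + y^2*z + z^3 + 2*x*y - 3*z

x^2*y^2*z - x*y^3 - 2*x*y*z^2 + y^2*z + z^3 + 2*x*y - 3*z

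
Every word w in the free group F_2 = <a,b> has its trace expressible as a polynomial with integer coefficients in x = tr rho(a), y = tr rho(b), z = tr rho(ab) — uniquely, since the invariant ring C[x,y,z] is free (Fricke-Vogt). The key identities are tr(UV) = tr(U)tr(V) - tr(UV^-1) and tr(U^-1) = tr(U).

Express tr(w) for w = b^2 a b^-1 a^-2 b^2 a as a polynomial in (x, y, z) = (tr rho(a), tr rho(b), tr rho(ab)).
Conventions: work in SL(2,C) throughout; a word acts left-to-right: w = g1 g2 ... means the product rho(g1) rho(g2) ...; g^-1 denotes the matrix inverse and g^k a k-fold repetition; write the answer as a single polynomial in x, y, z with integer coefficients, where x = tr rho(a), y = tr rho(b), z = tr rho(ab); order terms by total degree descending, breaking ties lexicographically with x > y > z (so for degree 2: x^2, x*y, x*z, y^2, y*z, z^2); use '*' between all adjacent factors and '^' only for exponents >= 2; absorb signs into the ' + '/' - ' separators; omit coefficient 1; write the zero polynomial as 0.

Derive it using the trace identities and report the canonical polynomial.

-x^2*y^3*z^2 + 2*x^3*y^2*z + x*y^4*z + x*y^2*z^3 - x^4*y - x^2*y^3 - x^2*y*z^2 - 3*x*y^2*z + 3*x^2*y - y*z^2 + y

trace(a b^2) = trace(b) trace(a b) - trace(a) = y*z - x
apply: trace(a b^3) = trace(b) trace(a b^2) - trace(a b) = y^2*z - x*y - z
trace(b^2 a b^2) = trace(b) trace(a b^3) - trace(a b^2) = y^3*z - x*y^2 - 2*y*z + x
apply: trace(a b a b) = trace(b a) trace(b a) - trace(1)   [split at repeated b] = z^2 - 2
apply: trace(a b a) = trace(a) trace(b a) - trace(b) = x*z - y
use: trace(a b a b^2) = trace(b) trace(a b a b) - trace(a b a) = y*z^2 - x*z - y
trace(a b^3 a b) = trace(b) trace(a b a b^2) - trace(a b a b) = y^2*z^2 - x*y*z - y^2 - z^2 + 2
trace(b^2) = trace(b) trace(b) - trace(1) = y^2 - 2
apply: trace(b a^2 b) = trace(a) trace(b^2 a) - trace(b^2) = x*y*z - x^2 - y^2 + 2
trace(a b^3 a) = trace(b) trace(b a^2 b) - trace(b a^2) = x*y^2*z - x^2*y - y^3 - x*z + 3*y
apply: trace(b^2 a b^2 a b) = trace(b) trace(a b^3 a b) - trace(a b^3 a) = y^3*z^2 - 2*x*y^2*z + x^2*y - y*z^2 + x*z - y
apply: trace(a b a b a b) = trace(b a) trace(b a b a) - trace(b^-1 a^-1)   [split at repeated b] = z^3 - 3*z
trace(a b a b a) = trace(a) trace(b a b a) - trace(b a b) = x*z^2 - y*z - x
trace(a b a b^2 a b) = trace(b) trace(a b a b a b) - trace(a b a b a) = y*z^3 - x*z^2 - 2*y*z + x
use: trace(a b a b^2 a) = trace(a) trace(b a b^2 a) - trace(b a b^2) = x*y*z^2 - x^2*z - y^2*z + z
apply: trace(b^2 a b^2 a b a) = trace(b) trace(a b a b^2 a b) - trace(a b a b^2 a) = y^2*z^3 - 2*x*y*z^2 + x^2*z - y^2*z + x*y - z
apply: trace(a^-1 b^2 a b^2 a b) = trace(b^2 a b^2 a b) trace(a) - trace(b^2 a b^2 a b a) = x*y^3*z^2 - 2*x^2*y^2*z - y^2*z^3 + x^3*y + x*y*z^2 + y^2*z - 2*x*y + z
trace(a^-1 b^2 a b^2 a b^-1) = trace(a^-1 b^2 a b^2 a) trace(b) - trace(a^-1 b^2 a b^2 a b) = -x*y^3*z^2 + 2*x^2*y^2*z + y^4*z + y^2*z^3 - x^3*y - x*y^3 - x*y*z^2 - 3*y^2*z + 3*x*y - z
apply: trace(b^2 a b^-1 a^-2 b^2 a) = trace(a^-1 b^2 a b^2 a b^-1) trace(a) - trace(a^-1 b^2 a b^2 a b^-1 a) = -x^2*y^3*z^2 + 2*x^3*y^2*z + x*y^4*z + x*y^2*z^3 - x^4*y - x^2*y^3 - x^2*y*z^2 - 3*x*y^2*z + 3*x^2*y - y*z^2 + y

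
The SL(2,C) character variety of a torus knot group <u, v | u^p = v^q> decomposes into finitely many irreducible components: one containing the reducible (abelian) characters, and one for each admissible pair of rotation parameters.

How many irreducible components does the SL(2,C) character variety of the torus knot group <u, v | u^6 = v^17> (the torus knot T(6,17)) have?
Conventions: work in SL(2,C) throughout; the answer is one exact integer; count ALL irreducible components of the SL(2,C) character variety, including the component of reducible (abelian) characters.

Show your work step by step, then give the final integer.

In the torus knot group T(6,17), u^6 = v^17 is central, so an irreducible representation sends it to +I or -I (Schur).
On an irreducible component, tr(u) is locked at 2*cos(pi*alpha/6) for some alpha in 1..5, and tr(v) at 2*cos(pi*beta/17) for some beta in 1..16.
u^6 = (-1)^alpha I and v^17 = (-1)^beta I must agree, so alpha and beta have equal parity.
Enumerate parity-matched pairs: 3*8 odd-odd plus 2*8 even-even gives 40.
That is 40 components of irreducible characters, and with the reducible (abelian) component the total is 41.

41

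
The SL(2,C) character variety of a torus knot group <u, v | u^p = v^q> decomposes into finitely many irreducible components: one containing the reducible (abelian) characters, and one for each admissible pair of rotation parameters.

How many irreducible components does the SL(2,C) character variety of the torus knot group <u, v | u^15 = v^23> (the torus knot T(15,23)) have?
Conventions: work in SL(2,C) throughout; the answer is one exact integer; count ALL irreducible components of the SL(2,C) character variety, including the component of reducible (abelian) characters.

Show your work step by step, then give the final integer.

155

Gamma = < u, v | u^15 = v^23 > (torus knot T(15,23)); the central element u^15 = v^23 acts as +I or -I in any irreducible SL(2,C) representation.
On an irreducible component, tr(u) is locked at 2*cos(pi*alpha/15) for some alpha in 1..14, and tr(v) at 2*cos(pi*beta/23) for some beta in 1..22.
The two central values (-1)^alpha I and (-1)^beta I must be the same matrix, so alpha and beta share a parity.
Enumerate parity-matched pairs: 7*11 odd-odd plus 7*11 even-even gives 154.
Total: 154 irreducible-character components + 1 reducible (abelian) component = 155.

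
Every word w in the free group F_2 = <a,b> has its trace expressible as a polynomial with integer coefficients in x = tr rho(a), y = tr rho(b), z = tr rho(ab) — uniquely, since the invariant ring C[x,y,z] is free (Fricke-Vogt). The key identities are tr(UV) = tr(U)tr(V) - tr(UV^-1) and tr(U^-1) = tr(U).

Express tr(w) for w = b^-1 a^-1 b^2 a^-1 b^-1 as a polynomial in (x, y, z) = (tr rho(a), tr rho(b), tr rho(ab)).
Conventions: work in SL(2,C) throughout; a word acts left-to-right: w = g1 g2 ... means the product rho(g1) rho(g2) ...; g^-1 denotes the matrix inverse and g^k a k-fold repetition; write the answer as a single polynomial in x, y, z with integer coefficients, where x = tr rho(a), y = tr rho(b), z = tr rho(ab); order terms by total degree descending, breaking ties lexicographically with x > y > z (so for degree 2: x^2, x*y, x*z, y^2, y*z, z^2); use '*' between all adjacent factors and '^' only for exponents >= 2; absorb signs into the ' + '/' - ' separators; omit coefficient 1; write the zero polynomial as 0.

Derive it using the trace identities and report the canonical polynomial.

x*y^3*z - x^2*y^2 - y^4 - y^2*z^2 + x^2 + 4*y^2 - 2

trace(b a^-1) = trace(b) * trace(a) - trace(b a) = x*y - z
next, trace(b^2) = trace(b) * trace(b) - trace(1) = y^2 - 2
trace(a b^2) = trace(b) * trace(a b) - trace(a) = y*z - x
next, trace(b a b^2) = trace(b) * trace(a b^2) - trace(a b) = y^2*z - x*y - z
next, trace(a b a b) = trace(b a) * trace(b a) - trace(1)   [split at repeated b] = z^2 - 2
trace(a b a) = trace(a) * trace(b a) - trace(b) = x*z - y
trace(b a b^2 a) = trace(b) * trace(a b a b) - trace(a b a) = y*z^2 - x*z - y
and trace(a b^2 a^-1 b) = trace(b a b^2) * trace(a) - trace(b a b^2 a) = x*y^2*z - x^2*y - y*z^2 + y
trace(b^2 a^-1 b^-1 a) = trace(a b^2 a^-1) * trace(b) - trace(a b^2 a^-1 b) = -x*y^2*z + x^2*y + y^3 + y*z^2 - 3*y
next, trace(a^-1 b^2 a^-1 b^-1) = trace(b^2 a^-1 b^-1) * trace(a) - trace(b^2 a^-1 b^-1 a) = x*y^2*z - y^3 - y*z^2 - x*z + 3*y
trace(b^2 a^-1) = trace(b^2) * trace(a) - trace(b^2 a) = x*y^2 - y*z - x
trace(a^-1 b^2 a^-1) = trace(b^2 a^-1) * trace(a) - trace(b^2) = x^2*y^2 - x*y*z - x^2 - y^2 + 2
trace(b^-1 a^-1 b^2 a^-1 b^-1) = trace(a^-1 b^2 a^-1 b^-1) * trace(b) - trace(a^-1 b^2 a^-1) = x*y^3*z - x^2*y^2 - y^4 - y^2*z^2 + x^2 + 4*y^2 - 2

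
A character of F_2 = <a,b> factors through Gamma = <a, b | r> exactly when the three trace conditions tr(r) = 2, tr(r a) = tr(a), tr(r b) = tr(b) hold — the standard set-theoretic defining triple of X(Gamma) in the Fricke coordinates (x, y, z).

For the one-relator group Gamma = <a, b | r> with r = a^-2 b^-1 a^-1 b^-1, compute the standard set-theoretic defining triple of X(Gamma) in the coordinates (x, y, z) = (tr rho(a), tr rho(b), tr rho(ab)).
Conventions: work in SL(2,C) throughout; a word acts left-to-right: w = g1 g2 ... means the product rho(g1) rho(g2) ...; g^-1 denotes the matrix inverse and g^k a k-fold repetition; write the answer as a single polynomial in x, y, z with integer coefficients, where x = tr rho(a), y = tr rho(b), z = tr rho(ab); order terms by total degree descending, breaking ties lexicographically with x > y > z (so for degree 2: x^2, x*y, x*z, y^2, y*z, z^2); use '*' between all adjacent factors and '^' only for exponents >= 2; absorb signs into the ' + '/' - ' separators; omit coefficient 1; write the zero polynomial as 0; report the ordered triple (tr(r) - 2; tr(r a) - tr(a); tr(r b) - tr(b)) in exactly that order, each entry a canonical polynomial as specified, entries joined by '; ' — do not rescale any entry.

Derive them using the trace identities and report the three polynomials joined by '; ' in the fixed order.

next, trace(a^-1) = trace(a) = x
and trace(a^-1 b) = trace(b) trace(a) - trace(b a) = x*y - z
trace(b^-1 a^-1) = trace(a^-1) trace(b) - trace(a^-1 b) = z
trace(b^-1 a^-2) = trace(b^-1 a^-1) trace(a) - trace(b^-1) = x*z - y
trace(a^-2 b^-1 a^-1) = trace(b^-1 a^-2) trace(a) - trace(b^-1 a^-1) = x^2*z - x*y - z
trace(a b a b) = trace(b a) trace(b a) - trace(1) = z^2 - 2
trace(b^-1 a b a) = trace(a b a) trace(b) - trace(a b a b) = x*y*z - y^2 - z^2 + 2
and trace(b a^-1 b^-1 a) = trace(b^-1 a b) trace(a) - trace(b^-1 a b a) = -x*y*z + x^2 + y^2 + z^2 - 2
trace(a^-1 b^-1 a^-1 b) = trace(b a^-1 b^-1) trace(a) - trace(b a^-1 b^-1 a) = x*y*z - y^2 - z^2 + 2
and trace(a^-2 b^-1 a^-1 b) = trace(a^-1 b^-1 a^-1 b) trace(a) - trace(a^-1 b^-1 a^-1 b a) = x^2*y*z - x*y^2 - x*z^2 + x
trace(a^-2 b^-1 a^-1 b^-1) = trace(a^-2 b^-1 a^-1) trace(b) - trace(a^-2 b^-1 a^-1 b) = x*z^2 - y*z - x
assemble the triple (trace(r) - 2; trace(r a) - x; trace(r b) - y)

x*z^2 - y*z - x - 2; z^2 - x - 2; x^2*z - x*y - y - z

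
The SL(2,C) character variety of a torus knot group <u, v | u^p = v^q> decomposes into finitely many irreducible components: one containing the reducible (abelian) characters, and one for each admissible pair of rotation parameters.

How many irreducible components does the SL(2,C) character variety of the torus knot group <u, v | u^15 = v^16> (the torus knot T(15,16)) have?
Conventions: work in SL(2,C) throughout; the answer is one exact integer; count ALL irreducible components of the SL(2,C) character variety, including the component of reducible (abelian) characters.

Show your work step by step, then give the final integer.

For T(15,16): irreducibility forces the central element u^15 = v^16 to one of +I, -I.
On an irreducible component, tr(u) is locked at 2*cos(pi*alpha/15) for some alpha in 1..14, and tr(v) at 2*cos(pi*beta/16) for some beta in 1..15.
The two central values (-1)^alpha I and (-1)^beta I must be the same matrix, so alpha and beta share a parity.
Counting: 7 odd alphas x 8 odd betas + 7 even alphas x 7 even betas = 56 + 49 = 105.
components with irreducible characters: 105; plus the single component of reducible (abelian) characters: total 106.

106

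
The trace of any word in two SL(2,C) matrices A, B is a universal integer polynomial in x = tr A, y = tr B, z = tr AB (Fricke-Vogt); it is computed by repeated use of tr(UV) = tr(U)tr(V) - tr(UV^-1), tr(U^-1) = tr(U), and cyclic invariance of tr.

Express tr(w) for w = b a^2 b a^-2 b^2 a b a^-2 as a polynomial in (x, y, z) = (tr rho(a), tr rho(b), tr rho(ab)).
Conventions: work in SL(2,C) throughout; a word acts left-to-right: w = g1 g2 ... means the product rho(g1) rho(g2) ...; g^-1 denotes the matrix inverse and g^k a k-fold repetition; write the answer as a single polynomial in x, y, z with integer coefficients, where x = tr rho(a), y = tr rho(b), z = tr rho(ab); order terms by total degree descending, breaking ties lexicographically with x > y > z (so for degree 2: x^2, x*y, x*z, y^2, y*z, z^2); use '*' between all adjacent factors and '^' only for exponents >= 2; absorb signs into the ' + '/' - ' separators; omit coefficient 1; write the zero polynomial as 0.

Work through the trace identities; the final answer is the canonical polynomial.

tr(b a b a) = tr(a b) tr(a b) - tr(1)   [split at repeated a] = z^2 - 2
use: tr(b a b) = tr(b) tr(a b) - tr(a) = y*z - x
apply: tr(a b a^2 b) = tr(a) tr(b a b a) - tr(b a b) = x*z^2 - y*z - x
tr(b a^2) = tr(a) tr(b a) - tr(b) = x*z - y
use: tr(a b a^2) = tr(a) tr(b a^2) - tr(b a) = x^2*z - x*y - z
tr(a^2 b^2 a b) = tr(b) tr(a b a^2 b) - tr(a b a^2) = x*y*z^2 - x^2*z - y^2*z + z
use: tr(b^2) = tr(b) tr(b) - tr(1) = y^2 - 2
use: tr(a b^2 a) = tr(a) tr(b^2 a) - tr(b^2) = x*y*z - x^2 - y^2 + 2
tr(a^2 b^2 a) = tr(a) tr(a b^2 a) - tr(a b^2) = x^2*y*z - x^3 - x*y^2 - y*z + 3*x
tr(a b^2 a^2 b^2) = tr(b) tr(a^2 b^2 a b) - tr(a^2 b^2 a) = x*y^2*z^2 - 2*x^2*y*z - y^3*z + x^3 + x*y^2 + 2*y*z - 3*x
use: tr(b a b^2 a) = tr(b) tr(a b a b) - tr(a b a) = y*z^2 - x*z - y
tr(b a b^2) = tr(b) tr(a b^2) - tr(a b) = y^2*z - x*y - z
apply: tr(a b^2 a^2 b) = tr(a) tr(b a b^2 a) - tr(b a b^2) = x*y*z^2 - x^2*z - y^2*z + z
apply: tr(b^2 a b^2 a^2 b) = tr(b) tr(a b^2 a^2 b^2) - tr(a b^2 a^2 b) = x*y^3*z^2 - 2*x^2*y^2*z - y^4*z + x^3*y + x*y^3 - x*y*z^2 + x^2*z + 3*y^2*z - 3*x*y - z
apply: tr(a b a b a b) = tr(b a b a) tr(b a) - tr(a b)   [split at repeated b] = z^3 - 3*z
tr(b a b a b^2 a) = tr(b) tr(a b a b a b) - tr(a b a b a) = y*z^3 - x*z^2 - 2*y*z + x
apply: tr(b a b a b^2) = tr(b) tr(b a b a b) - tr(b a b a) = y^2*z^2 - x*y*z - y^2 - z^2 + 2
apply: tr(a b^2 a^2 b a b) = tr(a) tr(b a b a b^2 a) - tr(b a b a b^2) = x*y*z^3 - x^2*z^2 - y^2*z^2 - x*y*z + x^2 + y^2 + z^2 - 2
tr(b^2 a^2 b) = tr(b) tr(a^2 b^2) - tr(a^2 b) = x*y^2*z - x^2*y - y^3 - x*z + 3*y
tr(a b^2 a^2 b a) = tr(a) tr(b^2 a^2 b a) - tr(b^2 a^2 b) = x^2*y*z^2 - x^3*z - 2*x*y^2*z + x^2*y + y^3 + 2*x*z - 3*y
apply: tr(b^2 a b^2 a^2 b a) = tr(b) tr(a b^2 a^2 b a b) - tr(a b^2 a^2 b a) = x*y^2*z^3 - 2*x^2*y*z^2 - y^3*z^2 + x^3*z + x*y^2*z + y*z^2 - 2*x*z + y
use: tr(b a^2 b a^-1 b^2 a b) = tr(b^2 a b^2 a^2 b) tr(a) - tr(b^2 a b^2 a^2 b a) = x^2*y^3*z^2 - 2*x^3*y^2*z - x*y^4*z - x*y^2*z^3 + x^4*y + x^2*y^3 + x^2*y*z^2 + y^3*z^2 + 2*x*y^2*z - 3*x^2*y - y*z^2 + x*z - y
tr(a b a b a^2 b) = tr(a) tr(b a b a b a) - tr(b a b a b) = x*z^3 - y*z^2 - 2*x*z + y
tr(a b a b a^2) = tr(a) tr(a b a b a) - tr(a b a b) = x^2*z^2 - x*y*z - x^2 - z^2 + 2
tr(a b a b a^2 b^2) = tr(b) tr(a b a b a^2 b) - tr(a b a b a^2) = x*y*z^3 - x^2*z^2 - y^2*z^2 - x*y*z + x^2 + y^2 + z^2 - 2
tr(b^2 a b a b a^2 b) = tr(b) tr(a b a b a^2 b^2) - tr(a b a b a^2 b) = x*y^2*z^3 - x^2*y*z^2 - y^3*z^2 - x*y^2*z - x*z^3 + x^2*y + y^3 + 2*y*z^2 + 2*x*z - 3*y
use: tr(b a b a b a b a) = tr(b a) tr(b a b a b a) - tr(b^-1 a^-1 b^-1 a^-1)   [split at repeated b] = z^4 - 4*z^2 + 2
use: tr(a b a b a^2 b a b) = tr(a) tr(b a b a b a b a) - tr(b a b a b a b) = x*z^4 - y*z^3 - 3*x*z^2 + 2*y*z + x
tr(a b a b a^2 b a) = tr(a) tr(b a b a^2 b a) - tr(b a b a^2 b) = x^2*z^3 - 2*x*y*z^2 - x^2*z + y^2*z + x*y - z
tr(b^2 a b a b a^2 b a) = tr(b) tr(a b a b a^2 b a b) - tr(a b a b a^2 b a) = x*y*z^4 - x^2*z^3 - y^2*z^3 - x*y*z^2 + x^2*z + y^2*z + z
tr(b a^2 b a^-1 b^2 a b a) = tr(b^2 a b a b a^2 b) tr(a) - tr(b^2 a b a b a^2 b a) = x^2*y^2*z^3 - x^3*y*z^2 - x*y^3*z^2 - x*y*z^4 - x^2*y^2*z + y^2*z^3 + x^3*y + x*y^3 + 3*x*y*z^2 + x^2*z - y^2*z - 3*x*y - z
use: tr(a^-1 b a^2 b a^-1 b^2 a b) = tr(b a^2 b a^-1 b^2 a b) tr(a) - tr(b a^2 b a^-1 b^2 a b a) = x^3*y^3*z^2 - 2*x^4*y^2*z - x^2*y^4*z - 2*x^2*y^2*z^3 + x^5*y + x^3*y^3 + 2*x^3*y*z^2 + 2*x*y^3*z^2 + x*y*z^4 + 3*x^2*y^2*z - y^2*z^3 - 4*x^3*y - x*y^3 - 4*x*y*z^2 + y^2*z + 2*x*y + z
tr(b^2 a b a^-2 b a^2 b a^-1) = tr(a^-1 b a^2 b a^-1 b^2 a b) tr(a) - tr(a^-1 b a^2 b a^-1 b^2 a b a) = x^4*y^3*z^2 - 2*x^5*y^2*z - x^3*y^4*z - 2*x^3*y^2*z^3 + x^6*y + x^4*y^3 + 2*x^4*y*z^2 + x^2*y^3*z^2 + x^2*y*z^4 + 5*x^3*y^2*z + x*y^4*z - 5*x^4*y - 2*x^2*y^3 - 5*x^2*y*z^2 - y^3*z^2 - x*y^2*z + 5*x^2*y + y*z^2 + y
tr(a^-1 b a^2 b^3 a b) = tr(b a^2 b^3 a b) tr(a) - tr(b a^2 b^3 a b a) = x^2*y^3*z^2 - 2*x^3*y^2*z - x*y^4*z - x*y^2*z^3 + x^4*y + x^2*y^3 + y^3*z^2 + x^3*z + 4*x*y^2*z + x*z^3 - 4*x^2*y - y^3 - 2*y*z^2 - 3*x*z + 3*y
tr(b^2 a b a^-2 b a^2 b) = tr(a^-1 b a^2 b^3 a b) tr(a) - tr(a^-1 b a^2 b^3 a b a) = x^3*y^3*z^2 - 2*x^4*y^2*z - x^2*y^4*z - x^2*y^2*z^3 + x^5*y + x^3*y^3 + x^4*z + 6*x^2*y^2*z + x^2*z^3 + y^4*z - 5*x^3*y - 2*x*y^3 - x*y*z^2 - 4*x^2*z - 3*y^2*z + 6*x*y + z
apply: tr(b a^2 b a^-2 b^2 a b a^-2) = tr(b^2 a b a^-2 b a^2 b a^-1) tr(a) - tr(b^2 a b a^-2 b a^2 b) = x^5*y^3*z^2 - 2*x^6*y^2*z - x^4*y^4*z - 2*x^4*y^2*z^3 + x^7*y + x^5*y^3 + 2*x^5*y*z^2 + x^3*y*z^4 + 7*x^4*y^2*z + 2*x^2*y^4*z + x^2*y^2*z^3 - 6*x^5*y - 3*x^3*y^3 - 5*x^3*y*z^2 - x*y^3*z^2 - x^4*z - 7*x^2*y^2*z - x^2*z^3 - y^4*z + 10*x^3*y + 2*x*y^3 + 2*x*y*z^2 + 4*x^2*z + 3*y^2*z - 5*x*y - z

x^5*y^3*z^2 - 2*x^6*y^2*z - x^4*y^4*z - 2*x^4*y^2*z^3 + x^7*y + x^5*y^3 + 2*x^5*y*z^2 + x^3*y*z^4 + 7*x^4*y^2*z + 2*x^2*y^4*z + x^2*y^2*z^3 - 6*x^5*y - 3*x^3*y^3 - 5*x^3*y*z^2 - x*y^3*z^2 - x^4*z - 7*x^2*y^2*z - x^2*z^3 - y^4*z + 10*x^3*y + 2*x*y^3 + 2*x*y*z^2 + 4*x^2*z + 3*y^2*z - 5*x*y - z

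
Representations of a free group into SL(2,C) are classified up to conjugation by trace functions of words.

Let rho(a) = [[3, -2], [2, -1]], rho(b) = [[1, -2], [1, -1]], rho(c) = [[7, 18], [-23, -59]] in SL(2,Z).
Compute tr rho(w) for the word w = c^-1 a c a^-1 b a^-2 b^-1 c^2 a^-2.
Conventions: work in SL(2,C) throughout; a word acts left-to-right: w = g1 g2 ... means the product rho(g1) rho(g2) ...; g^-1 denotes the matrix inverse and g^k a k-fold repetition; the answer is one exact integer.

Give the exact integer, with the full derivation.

-1418946918

rho(c^-1) = [[-59, -18], [23, 7]]
... * rho(a) = [[3, -2], [2, -1]]  ->  [[-213, 136], [83, -53]]
... * rho(c) = [[7, 18], [-23, -59]]  ->  [[-4619, -11858], [1800, 4621]]
... * rho(a^-1) = [[-1, 2], [-2, 3]]  ->  [[28335, -44812], [-11042, 17463]]
... * rho(b) = [[1, -2], [1, -1]]  ->  [[-16477, -11858], [6421, 4621]]
... * rho(a^-1) = [[-1, 2], [-2, 3]]  ->  [[40193, -68528], [-15663, 26705]]
... * rho(a^-1) = [[-1, 2], [-2, 3]]  ->  [[96863, -125198], [-37747, 48789]]
... * rho(b^-1) = [[-1, 2], [-1, 1]]  ->  [[28335, 68528], [-11042, -26705]]
... * rho(c) = [[7, 18], [-23, -59]]  ->  [[-1377799, -3533122], [536921, 1376839]]
... * rho(c) = [[7, 18], [-23, -59]]  ->  [[71617213, 183653816], [-27908850, -71568923]]
... * rho(a^-1) = [[-1, 2], [-2, 3]]  ->  [[-438924845, 694195874], [171046696, -270524469]]
... * rho(a^-1) = [[-1, 2], [-2, 3]]  ->  [[-949466903, 1204737932], [370002242, -469480015]]
tr = -949466903 + -469480015 = -1418946918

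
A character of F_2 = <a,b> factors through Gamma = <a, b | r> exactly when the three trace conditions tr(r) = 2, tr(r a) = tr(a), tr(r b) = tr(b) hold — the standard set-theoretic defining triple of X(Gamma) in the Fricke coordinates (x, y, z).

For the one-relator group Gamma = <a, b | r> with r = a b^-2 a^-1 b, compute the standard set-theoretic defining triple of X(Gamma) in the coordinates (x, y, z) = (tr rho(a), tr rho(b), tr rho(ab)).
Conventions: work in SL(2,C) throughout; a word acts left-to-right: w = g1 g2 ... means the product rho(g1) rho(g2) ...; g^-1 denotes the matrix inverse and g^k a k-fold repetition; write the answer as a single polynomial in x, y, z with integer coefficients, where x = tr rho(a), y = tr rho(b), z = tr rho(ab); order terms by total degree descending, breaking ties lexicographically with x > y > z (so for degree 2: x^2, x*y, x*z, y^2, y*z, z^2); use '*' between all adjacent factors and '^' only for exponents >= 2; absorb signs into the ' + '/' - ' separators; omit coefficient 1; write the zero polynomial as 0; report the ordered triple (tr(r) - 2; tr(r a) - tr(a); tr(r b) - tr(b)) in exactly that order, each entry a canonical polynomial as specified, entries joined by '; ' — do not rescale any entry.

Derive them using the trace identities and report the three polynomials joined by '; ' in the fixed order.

-x*y^2*z + x^2*y + y^3 + y*z^2 - 3*y - 2; -x^2*y^2*z + x^3*y + x*y^3 + x*y*z^2 - 3*x*y - x - z; -x*y^3*z + x^2*y^2 + y^4 + y^2*z^2 - 4*y^2 - y + 2

tr(a b a) = tr(a) * tr(b a) - tr(b) = x*z - y
and tr(a b a b) = tr(b a) * tr(b a) - tr(1)   [split at repeated b] = z^2 - 2
tr(b a b^-1 a) = tr(a b a) * tr(b) - tr(a b a b) = x*y*z - y^2 - z^2 + 2
tr(a^-1 b a b^-1) = tr(b a b^-1) * tr(a) - tr(b a b^-1 a) = -x*y*z + x^2 + y^2 + z^2 - 2
and tr(a b^-2 a^-1 b) = tr(a^-1 b a b^-1) * tr(b) - tr(a^-1 b a) = -x*y^2*z + x^2*y + y^3 + y*z^2 - 3*y
next, tr(a^2) = tr(a) * tr(a) - tr(1) = x^2 - 2
tr(a b a^2) = tr(a) * tr(b a^2) - tr(b a) = x^2*z - x*y - z
tr(b a b) = tr(b) * tr(a b) - tr(a) = y*z - x
tr(a b a^2 b) = tr(a) * tr(b a b a) - tr(b a b) = x*z^2 - y*z - x
tr(b a^2 b^-1 a) = tr(a b a^2) * tr(b) - tr(a b a^2 b) = x^2*y*z - x*y^2 - x*z^2 + x
tr(a^-1 b a^2 b^-1) = tr(b a^2 b^-1) * tr(a) - tr(b a^2 b^-1 a) = -x^2*y*z + x^3 + x*y^2 + x*z^2 - 3*x
tr(a b^-2 a^-1 b a) = tr(a^-1 b a^2 b^-1) * tr(b) - tr(a^-1 b a^2) = -x^2*y^2*z + x^3*y + x*y^3 + x*y*z^2 - 3*x*y - z
tr(b^2) = tr(b) * tr(b) - tr(1)  (reduce the b square) = y^2 - 2
next, tr(a b^2 a) = tr(a) * tr(b^2 a) - tr(b^2)  (reduce the a square) = x*y*z - x^2 - y^2 + 2
next, tr(a b^2 a b) = tr(b) * tr(a b a b) - tr(a b a)  (reduce the b square) = y*z^2 - x*z - y
tr(b^2 a b^-1 a) = tr(a b^2 a) * tr(b) - tr(a b^2 a b)  (eliminate b^-1) = x*y^2*z - x^2*y - y^3 - y*z^2 + x*z + 3*y
tr(b^-1 a^-1 b^2 a) = tr(b^2 a b^-1) * tr(a) - tr(b^2 a b^-1 a)  (eliminate a^-1) = -x*y^2*z + x^2*y + y^3 + y*z^2 - 3*y
and tr(a b^-2 a^-1 b^2) = tr(b^-1 a^-1 b^2 a) * tr(b) - tr(b^-1 a^-1 b^2 a b)  (eliminate b^-1) = -x*y^3*z + x^2*y^2 + y^4 + y^2*z^2 - 4*y^2 + 2
assemble the triple (tr(r) - 2; tr(r a) - x; tr(r b) - y)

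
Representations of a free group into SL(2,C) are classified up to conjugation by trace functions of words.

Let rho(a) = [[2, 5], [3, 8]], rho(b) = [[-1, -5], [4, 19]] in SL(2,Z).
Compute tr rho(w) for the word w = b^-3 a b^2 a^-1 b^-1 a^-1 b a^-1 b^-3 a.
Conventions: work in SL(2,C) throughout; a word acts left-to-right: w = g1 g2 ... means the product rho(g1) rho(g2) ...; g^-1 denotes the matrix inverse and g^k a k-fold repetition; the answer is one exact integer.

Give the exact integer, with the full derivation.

-563469499656350

rho(b^-1) = [[19, 5], [-4, -1]]
... * rho(b^-1) = [[19, 5], [-4, -1]]  ->  [[341, 90], [-72, -19]]
... * rho(b^-1) = [[19, 5], [-4, -1]]  ->  [[6119, 1615], [-1292, -341]]
... * rho(a) = [[2, 5], [3, 8]]  ->  [[17083, 43515], [-3607, -9188]]
... * rho(b) = [[-1, -5], [4, 19]]  ->  [[156977, 741370], [-33145, -156537]]
... * rho(b) = [[-1, -5], [4, 19]]  ->  [[2808503, 13301145], [-593003, -2808478]]
... * rho(a^-1) = [[8, -5], [-3, 2]]  ->  [[-17435411, 12559775], [3681410, -2651941]]
... * rho(b^-1) = [[19, 5], [-4, -1]]  ->  [[-381511909, -99736830], [80554554, 21058991]]
... * rho(a^-1) = [[8, -5], [-3, 2]]  ->  [[-2752884782, 1708085885], [581259459, -360654788]]
... * rho(b) = [[-1, -5], [4, 19]]  ->  [[9585228322, 46218055725], [-2023878611, -9758738267]]
... * rho(a^-1) = [[8, -5], [-3, 2]]  ->  [[-61972340599, 44509969840], [13085185913, -9398083479]]
... * rho(b^-1) = [[19, 5], [-4, -1]]  ->  [[-1355514350741, -354371672835], [286210866263, 74824013044]]
... * rho(b^-1) = [[19, 5], [-4, -1]]  ->  [[-24337285972739, -6423200080870], [5138710406821, 1356230318271]]
... * rho(b^-1) = [[19, 5], [-4, -1]]  ->  [[-436715633158561, -115263229782825], [92210576456515, 24337321715834]]
... * rho(a) = [[2, 5], [3, 8]]  ->  [[-1219220955665597, -3105684004055405], [257433118060532, 655751456009247]]
tr = -1219220955665597 + 655751456009247 = -563469499656350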